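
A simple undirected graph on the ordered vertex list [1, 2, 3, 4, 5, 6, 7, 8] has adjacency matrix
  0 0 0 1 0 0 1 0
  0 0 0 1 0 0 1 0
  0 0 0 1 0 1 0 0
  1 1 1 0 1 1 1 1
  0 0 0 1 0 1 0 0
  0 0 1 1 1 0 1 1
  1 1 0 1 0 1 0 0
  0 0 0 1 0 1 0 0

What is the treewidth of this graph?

2

A width-2 tree decomposition is:
Bags: B1 = {4, 6, 7}  B2 = {1, 4, 7}  B3 = {4, 6, 8}  B4 = {4, 5, 6}  B5 = {3, 4, 6}  B6 = {2, 4, 7}
Tree: B1–B2, B1–B3, B3–B4, B3–B5, B1–B6
The largest bag has 3 vertices, giving width 2; this decomposition certifies tw(G) ≤ 2. On the other hand G contains the 3-clique {1, 4, 7}. A clique must lie in a single bag of any decomposition, so no decomposition can have width below 2. Combining the bounds, tw(G) = 2.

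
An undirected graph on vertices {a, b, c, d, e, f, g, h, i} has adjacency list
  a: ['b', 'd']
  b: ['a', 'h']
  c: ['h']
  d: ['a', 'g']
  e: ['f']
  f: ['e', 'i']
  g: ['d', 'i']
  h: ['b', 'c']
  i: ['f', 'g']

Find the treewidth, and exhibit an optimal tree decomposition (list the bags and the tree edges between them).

Treewidth 1.
One such decomposition:
Bags: B1 = {c, h}  B2 = {b, h}  B3 = {a, b}  B4 = {a, d}  B5 = {d, g}  B6 = {g, i}  B7 = {f, i}  B8 = {e, f}
Tree: B1–B2, B2–B3, B3–B4, B4–B5, B5–B6, B6–B7, B7–B8

Every bag has size at most 2, so the width is 2 − 1 = 1 and tw(G) ≤ 1. Since G has at least one edge (e.g. c–h), it is not an edgeless graph, so tw(G) ≥ 1. Combining the bounds, tw(G) = 1.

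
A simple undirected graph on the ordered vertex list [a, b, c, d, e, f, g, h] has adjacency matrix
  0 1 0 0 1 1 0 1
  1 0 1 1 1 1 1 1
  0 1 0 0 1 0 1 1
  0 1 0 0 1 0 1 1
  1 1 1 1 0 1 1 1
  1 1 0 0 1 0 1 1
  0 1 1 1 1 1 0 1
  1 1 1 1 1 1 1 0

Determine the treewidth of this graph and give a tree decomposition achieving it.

Treewidth 4.
One such decomposition:
Bags: B1 = {b, d, e, g, h}  B2 = {b, e, f, g, h}  B3 = {b, c, e, g, h}  B4 = {a, b, e, f, h}
Tree: B1–B2, B2–B3, B2–B4

The largest bag has 5 vertices, giving width 4; this decomposition certifies tw(G) ≤ 4. For the lower bound, the 5 vertices {b, d, e, g, h} are pairwise adjacent, and any tree decomposition puts a clique entirely inside one bag — forcing width ≥ 4. Combining the bounds, tw(G) = 4.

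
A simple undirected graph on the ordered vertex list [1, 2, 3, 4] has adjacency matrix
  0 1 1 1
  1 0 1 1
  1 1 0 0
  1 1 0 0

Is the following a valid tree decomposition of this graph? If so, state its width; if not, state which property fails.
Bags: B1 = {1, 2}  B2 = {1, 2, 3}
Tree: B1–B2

A tree decomposition must satisfy three properties: every vertex lies in some bag; for every edge, both endpoints lie together in some bag; and for every vertex, the bags containing it form a connected subtree. Here vertex 4 appears in no bag, so the decomposition is invalid.

No — vertex 4 appears in no bag.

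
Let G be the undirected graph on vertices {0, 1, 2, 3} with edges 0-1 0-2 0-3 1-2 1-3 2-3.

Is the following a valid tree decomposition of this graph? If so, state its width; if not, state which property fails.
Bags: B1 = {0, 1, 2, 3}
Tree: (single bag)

Vertex coverage: the bags together contain {0, 1, 2, 3}, the full vertex set. Edge coverage: each edge of G has both endpoints in at least one bag. Running intersection: for every vertex, the bags containing it form a connected subtree. All three properties hold, so this is a valid tree decomposition of width max|bag| − 1 = 3, and hence tw(G) ≤ 3.

Yes; width 3.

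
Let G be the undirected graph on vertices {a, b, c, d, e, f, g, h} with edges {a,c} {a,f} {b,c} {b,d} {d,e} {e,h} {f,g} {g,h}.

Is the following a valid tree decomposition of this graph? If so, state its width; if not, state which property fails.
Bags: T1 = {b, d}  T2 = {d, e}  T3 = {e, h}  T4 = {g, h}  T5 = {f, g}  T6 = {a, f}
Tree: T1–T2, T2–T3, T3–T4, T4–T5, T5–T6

No — vertex c appears in no bag.

A tree decomposition must satisfy three properties: every vertex lies in some bag; for every edge, both endpoints lie together in some bag; and for every vertex, the bags containing it form a connected subtree. Here vertex c appears in no bag, so the decomposition is invalid.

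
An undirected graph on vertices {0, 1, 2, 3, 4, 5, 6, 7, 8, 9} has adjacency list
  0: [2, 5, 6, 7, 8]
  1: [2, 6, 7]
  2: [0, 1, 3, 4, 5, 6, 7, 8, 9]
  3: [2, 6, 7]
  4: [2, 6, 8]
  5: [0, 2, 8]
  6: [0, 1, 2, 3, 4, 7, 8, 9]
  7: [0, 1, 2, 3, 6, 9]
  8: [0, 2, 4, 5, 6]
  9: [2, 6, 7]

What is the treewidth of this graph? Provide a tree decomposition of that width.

Each bag holds 4 vertices, so the decomposition has width 3, which upper-bounds the treewidth. For the lower bound, the 4 vertices {0, 2, 5, 8} are pairwise adjacent, and any tree decomposition puts a clique entirely inside one bag — forcing width ≥ 3. The upper and lower bounds meet at 3, so that is the treewidth.

Treewidth 3.
One such decomposition:
Bags: B1 = {1, 2, 6, 7}  B2 = {0, 2, 6, 7}  B3 = {0, 2, 6, 8}  B4 = {0, 2, 5, 8}  B5 = {2, 4, 6, 8}  B6 = {2, 3, 6, 7}  B7 = {2, 6, 7, 9}
Tree: B1–B2, B2–B3, B3–B4, B3–B5, B2–B6, B2–B7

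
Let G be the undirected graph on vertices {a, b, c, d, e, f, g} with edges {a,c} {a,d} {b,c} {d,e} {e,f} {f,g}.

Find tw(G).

1

A width-1 tree decomposition is:
Bags: B1 = {f, g}  B2 = {e, f}  B3 = {d, e}  B4 = {a, d}  B5 = {a, c}  B6 = {b, c}
Tree: B1–B2, B2–B3, B3–B4, B4–B5, B5–B6
The largest bag has 2 vertices, giving width 1; this decomposition certifies tw(G) ≤ 1. Any graph with an edge has treewidth ≥ 1, and G has the edge g–f. The upper and lower bounds meet at 1, so that is the treewidth.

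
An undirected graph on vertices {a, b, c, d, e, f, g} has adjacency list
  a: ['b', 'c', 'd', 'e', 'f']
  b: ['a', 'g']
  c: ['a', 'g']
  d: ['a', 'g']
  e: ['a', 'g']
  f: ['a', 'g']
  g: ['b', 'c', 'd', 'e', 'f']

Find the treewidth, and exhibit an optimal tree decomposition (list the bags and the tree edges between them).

The largest bag has 3 vertices, giving width 2; this decomposition certifies tw(G) ≤ 2. The edges a–b–g–e–a form a cycle, so G is not a tree and its treewidth is at least 2. Therefore the treewidth is 2.

Treewidth 2.
One optimal decomposition is:
Bags: B1 = {a, b, g}  B2 = {a, e, g}  B3 = {a, f, g}  B4 = {a, c, g}  B5 = {a, d, g}
Tree: B1–B2, B2–B3, B3–B4, B4–B5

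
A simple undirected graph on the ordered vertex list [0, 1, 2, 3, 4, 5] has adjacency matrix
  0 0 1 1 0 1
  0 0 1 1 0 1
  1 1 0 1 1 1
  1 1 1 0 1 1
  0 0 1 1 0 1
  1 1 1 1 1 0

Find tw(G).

A width-3 tree decomposition is:
Bags: B1 = {0, 2, 3, 5}  B2 = {2, 3, 4, 5}  B3 = {1, 2, 3, 5}
Tree: B1–B2, B1–B3
Each bag holds 4 vertices, so the decomposition has width 3, which upper-bounds the treewidth. For the lower bound, the 4 vertices {0, 2, 3, 5} are pairwise adjacent, and any tree decomposition puts a clique entirely inside one bag — forcing width ≥ 3. Hence tw(G) = 3 exactly.

3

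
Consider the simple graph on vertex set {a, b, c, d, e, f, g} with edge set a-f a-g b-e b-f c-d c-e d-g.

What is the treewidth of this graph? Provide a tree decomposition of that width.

The largest bag has 3 vertices, giving width 2; this decomposition certifies tw(G) ≤ 2. The edges f–b–e–c–d–g–a–f form a cycle, so G is not a tree and its treewidth is at least 2. Combining the bounds, tw(G) = 2.

Treewidth 2.
One optimal decomposition is:
Bags: B1 = {b, e, f}  B2 = {c, e, f}  B3 = {c, d, f}  B4 = {d, f, g}  B5 = {a, f, g}
Tree: B1–B2, B2–B3, B3–B4, B4–B5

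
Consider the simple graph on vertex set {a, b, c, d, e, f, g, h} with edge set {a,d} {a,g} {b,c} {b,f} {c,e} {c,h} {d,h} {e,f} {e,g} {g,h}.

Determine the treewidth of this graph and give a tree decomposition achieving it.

The largest bag has 3 vertices, giving width 2; this decomposition certifies tw(G) ≤ 2. The edges b–f–e–c–b form a cycle, so G is not a tree and its treewidth is at least 2. Therefore the treewidth is 2.

Treewidth 2.
One such decomposition:
Bags: B1 = {b, c, f}  B2 = {c, e, f}  B3 = {c, e, h}  B4 = {e, g, h}  B5 = {d, g, h}  B6 = {a, d, g}
Tree: B1–B2, B2–B3, B3–B4, B4–B5, B5–B6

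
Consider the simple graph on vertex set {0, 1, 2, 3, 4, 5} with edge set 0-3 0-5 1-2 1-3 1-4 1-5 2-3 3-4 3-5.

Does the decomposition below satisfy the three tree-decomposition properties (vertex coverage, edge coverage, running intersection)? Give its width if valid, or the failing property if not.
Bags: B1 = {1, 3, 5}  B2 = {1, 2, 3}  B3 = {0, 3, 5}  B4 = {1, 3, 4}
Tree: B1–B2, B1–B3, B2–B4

Yes; width 2.

Checking the three conditions: (i) the bags cover all of {0, 1, 2, 3, 4, 5}; (ii) for each edge, some bag contains both endpoints; (iii) the bags containing any fixed vertex form a subtree. All hold, so the decomposition is valid with width 3 − 1 = 2.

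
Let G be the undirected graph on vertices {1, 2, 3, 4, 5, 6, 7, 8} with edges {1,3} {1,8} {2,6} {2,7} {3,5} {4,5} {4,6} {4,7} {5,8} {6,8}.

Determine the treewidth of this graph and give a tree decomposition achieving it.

The largest bag has 3 vertices, giving width 2; this decomposition certifies tw(G) ≤ 2. The edges 2–7–4–6–2 form a cycle, so G is not a tree and its treewidth is at least 2. The upper and lower bounds meet at 2, so that is the treewidth.

Treewidth 2.
One optimal decomposition is:
Bags: B1 = {2, 6, 7}  B2 = {4, 6, 7}  B3 = {4, 6, 8}  B4 = {4, 5, 8}  B5 = {1, 5, 8}  B6 = {1, 3, 5}
Tree: B1–B2, B2–B3, B3–B4, B4–B5, B5–B6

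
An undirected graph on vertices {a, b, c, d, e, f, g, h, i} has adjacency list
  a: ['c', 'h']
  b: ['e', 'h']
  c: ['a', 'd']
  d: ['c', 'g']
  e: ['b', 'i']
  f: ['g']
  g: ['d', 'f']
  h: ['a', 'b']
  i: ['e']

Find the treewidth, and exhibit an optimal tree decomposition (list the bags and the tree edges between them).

Treewidth 1.
Bags: B1 = {e, i}  B2 = {b, e}  B3 = {b, h}  B4 = {a, h}  B5 = {a, c}  B6 = {c, d}  B7 = {d, g}  B8 = {f, g}
Tree: B1–B2, B2–B3, B3–B4, B4–B5, B5–B6, B6–B7, B7–B8

Every bag has size at most 2, so the width is 2 − 1 = 1 and tw(G) ≤ 1. Any graph with an edge has treewidth ≥ 1, and G has the edge i–e. Therefore the treewidth is 1.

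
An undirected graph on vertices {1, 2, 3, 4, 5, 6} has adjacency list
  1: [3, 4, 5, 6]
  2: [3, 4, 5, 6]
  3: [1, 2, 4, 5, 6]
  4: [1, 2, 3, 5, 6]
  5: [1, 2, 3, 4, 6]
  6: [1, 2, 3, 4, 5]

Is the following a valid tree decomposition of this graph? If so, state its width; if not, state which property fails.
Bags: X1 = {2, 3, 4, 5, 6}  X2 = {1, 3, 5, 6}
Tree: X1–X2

No — edge (4,1) lies in no bag.

A tree decomposition must satisfy three properties: every vertex lies in some bag; for every edge, both endpoints lie together in some bag; and for every vertex, the bags containing it form a connected subtree. Here edge (4,1) lies in no bag, so the decomposition is invalid.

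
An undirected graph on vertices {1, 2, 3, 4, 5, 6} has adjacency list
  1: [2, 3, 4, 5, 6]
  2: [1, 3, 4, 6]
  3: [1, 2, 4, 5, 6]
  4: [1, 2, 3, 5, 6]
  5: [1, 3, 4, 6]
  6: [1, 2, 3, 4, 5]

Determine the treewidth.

A width-4 tree decomposition is:
Bags: B1 = {1, 2, 3, 4, 6}  B2 = {1, 3, 4, 5, 6}
Tree: B1–B2
Each bag holds 5 vertices, so the decomposition has width 4, which upper-bounds the treewidth. For the lower bound, the 5 vertices {1, 2, 3, 4, 6} are pairwise adjacent, and any tree decomposition puts a clique entirely inside one bag — forcing width ≥ 4. Hence tw(G) = 4 exactly.

4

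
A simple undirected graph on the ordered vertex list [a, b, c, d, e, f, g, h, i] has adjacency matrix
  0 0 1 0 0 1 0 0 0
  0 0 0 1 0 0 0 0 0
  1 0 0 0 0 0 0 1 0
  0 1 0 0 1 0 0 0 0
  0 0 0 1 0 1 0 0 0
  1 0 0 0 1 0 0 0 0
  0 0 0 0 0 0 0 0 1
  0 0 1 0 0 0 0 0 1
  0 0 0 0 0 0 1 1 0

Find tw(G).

A width-1 tree decomposition is:
Bags: B1 = {b, d}  B2 = {d, e}  B3 = {e, f}  B4 = {a, f}  B5 = {a, c}  B6 = {c, h}  B7 = {h, i}  B8 = {g, i}
Tree: B1–B2, B2–B3, B3–B4, B4–B5, B5–B6, B6–B7, B7–B8
Each bag holds 2 vertices, so the decomposition has width 1, which upper-bounds the treewidth. Any graph with an edge has treewidth ≥ 1, and G has the edge b–d. Therefore the treewidth is 1.

1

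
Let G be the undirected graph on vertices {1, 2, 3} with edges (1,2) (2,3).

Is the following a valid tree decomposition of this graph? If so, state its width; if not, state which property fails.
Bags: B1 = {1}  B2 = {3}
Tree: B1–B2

No — vertex 2 appears in no bag.

A tree decomposition must satisfy three properties: every vertex lies in some bag; for every edge, both endpoints lie together in some bag; and for every vertex, the bags containing it form a connected subtree. Here vertex 2 appears in no bag, so the decomposition is invalid.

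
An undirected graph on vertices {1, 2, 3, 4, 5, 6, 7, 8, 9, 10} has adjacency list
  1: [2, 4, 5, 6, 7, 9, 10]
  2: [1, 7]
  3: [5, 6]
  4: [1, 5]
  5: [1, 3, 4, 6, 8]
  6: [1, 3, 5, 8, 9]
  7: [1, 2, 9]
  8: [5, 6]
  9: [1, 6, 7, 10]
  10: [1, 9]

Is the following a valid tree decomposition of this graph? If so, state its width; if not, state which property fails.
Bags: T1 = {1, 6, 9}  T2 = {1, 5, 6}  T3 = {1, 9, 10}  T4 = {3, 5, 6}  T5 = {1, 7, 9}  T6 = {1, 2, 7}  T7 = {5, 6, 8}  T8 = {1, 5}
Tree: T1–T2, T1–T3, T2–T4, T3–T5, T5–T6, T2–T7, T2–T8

No — vertex 4 appears in no bag.

A tree decomposition must satisfy three properties: every vertex lies in some bag; for every edge, both endpoints lie together in some bag; and for every vertex, the bags containing it form a connected subtree. Here vertex 4 appears in no bag, so the decomposition is invalid.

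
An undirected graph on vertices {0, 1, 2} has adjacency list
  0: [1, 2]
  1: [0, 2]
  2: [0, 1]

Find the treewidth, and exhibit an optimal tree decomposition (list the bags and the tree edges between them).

Treewidth 2.
One such decomposition:
Bags: B1 = {0, 1, 2}
Tree: (single bag)

With just one bag of size 3, the width is 3 − 1 = 2, so tw(G) ≤ 2. On the other hand G contains the 3-clique {0, 1, 2}. A clique must lie in a single bag of any decomposition, so no decomposition can have width below 2. Hence tw(G) = 2 exactly.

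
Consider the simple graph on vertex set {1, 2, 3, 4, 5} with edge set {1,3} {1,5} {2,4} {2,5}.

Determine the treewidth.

A width-1 tree decomposition is:
Bags: B1 = {1, 3}  B2 = {1, 5}  B3 = {2, 5}  B4 = {2, 4}
Tree: B1–B2, B2–B3, B3–B4
Every bag has size at most 2, so the width is 2 − 1 = 1 and tw(G) ≤ 1. Any graph with an edge has treewidth ≥ 1, and G has the edge 3–1. Combining the bounds, tw(G) = 1.

1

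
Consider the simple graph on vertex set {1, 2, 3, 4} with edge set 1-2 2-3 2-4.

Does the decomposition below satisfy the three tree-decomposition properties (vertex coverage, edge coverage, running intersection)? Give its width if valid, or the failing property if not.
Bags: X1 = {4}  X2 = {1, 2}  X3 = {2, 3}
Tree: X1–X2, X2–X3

A tree decomposition must satisfy three properties: every vertex lies in some bag; for every edge, both endpoints lie together in some bag; and for every vertex, the bags containing it form a connected subtree. Here edge (2,4) lies in no bag, so the decomposition is invalid.

No — edge (2,4) lies in no bag.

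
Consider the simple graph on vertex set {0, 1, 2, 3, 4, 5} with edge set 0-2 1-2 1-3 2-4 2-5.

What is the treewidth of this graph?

A width-1 tree decomposition is:
Bags: B1 = {1, 2}  B2 = {0, 2}  B3 = {2, 4}  B4 = {2, 5}  B5 = {1, 3}
Tree: B1–B2, B2–B3, B2–B4, B1–B5
Every bag has size at most 2, so the width is 2 − 1 = 1 and tw(G) ≤ 1. Since G has at least one edge (e.g. 2–1), it is not an edgeless graph, so tw(G) ≥ 1. Combining the bounds, tw(G) = 1.

1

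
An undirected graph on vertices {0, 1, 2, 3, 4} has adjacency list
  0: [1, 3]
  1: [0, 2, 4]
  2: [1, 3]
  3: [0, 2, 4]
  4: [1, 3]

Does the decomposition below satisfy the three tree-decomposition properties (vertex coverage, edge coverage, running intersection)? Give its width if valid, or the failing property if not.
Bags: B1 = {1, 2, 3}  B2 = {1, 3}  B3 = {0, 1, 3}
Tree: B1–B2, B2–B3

A tree decomposition must satisfy three properties: every vertex lies in some bag; for every edge, both endpoints lie together in some bag; and for every vertex, the bags containing it form a connected subtree. Here vertex 4 appears in no bag, so the decomposition is invalid.

No — vertex 4 appears in no bag.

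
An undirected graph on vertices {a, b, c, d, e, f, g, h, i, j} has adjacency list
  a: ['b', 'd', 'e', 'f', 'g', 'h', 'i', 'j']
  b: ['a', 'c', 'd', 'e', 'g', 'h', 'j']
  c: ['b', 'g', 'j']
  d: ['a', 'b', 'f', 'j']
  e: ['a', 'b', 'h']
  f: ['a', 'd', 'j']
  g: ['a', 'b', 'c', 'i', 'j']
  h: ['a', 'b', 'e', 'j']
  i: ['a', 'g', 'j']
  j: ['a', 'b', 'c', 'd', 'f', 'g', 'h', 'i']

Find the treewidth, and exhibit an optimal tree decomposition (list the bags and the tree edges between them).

The largest bag has 4 vertices, giving width 3; this decomposition certifies tw(G) ≤ 3. On the other hand G contains the 4-clique {b, c, g, j}. A clique must lie in a single bag of any decomposition, so no decomposition can have width below 3. Hence tw(G) = 3 exactly.

Treewidth 3.
Bags: B1 = {a, b, g, j}  B2 = {a, b, h, j}  B3 = {a, b, e, h}  B4 = {a, g, i, j}  B5 = {a, b, d, j}  B6 = {b, c, g, j}  B7 = {a, d, f, j}
Tree: B1–B2, B2–B3, B1–B4, B1–B5, B1–B6, B5–B7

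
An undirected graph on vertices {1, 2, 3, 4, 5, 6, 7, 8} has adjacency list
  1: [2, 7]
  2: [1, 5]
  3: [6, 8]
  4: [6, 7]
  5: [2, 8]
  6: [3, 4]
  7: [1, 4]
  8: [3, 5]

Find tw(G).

A width-2 tree decomposition is:
Bags: B1 = {3, 5, 8}  B2 = {2, 3, 5}  B3 = {1, 2, 3}  B4 = {1, 3, 7}  B5 = {3, 4, 7}  B6 = {3, 4, 6}
Tree: B1–B2, B2–B3, B3–B4, B4–B5, B5–B6
Each bag holds 3 vertices, so the decomposition has width 2, which upper-bounds the treewidth. The edges 3–8–5–2–1–7–4–6–3 form a cycle, so G is not a tree and its treewidth is at least 2. Combining the bounds, tw(G) = 2.

2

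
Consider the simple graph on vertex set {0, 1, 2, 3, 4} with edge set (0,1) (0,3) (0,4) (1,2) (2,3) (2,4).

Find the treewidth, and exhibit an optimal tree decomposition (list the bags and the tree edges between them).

Each bag holds 3 vertices, so the decomposition has width 2, which upper-bounds the treewidth. The edges 1–0–3–2–1 form a cycle, so G is not a tree and its treewidth is at least 2. Combining the bounds, tw(G) = 2.

Treewidth 2.
One such decomposition:
Bags: B1 = {0, 1, 2}  B2 = {0, 2, 3}  B3 = {0, 2, 4}
Tree: B1–B2, B2–B3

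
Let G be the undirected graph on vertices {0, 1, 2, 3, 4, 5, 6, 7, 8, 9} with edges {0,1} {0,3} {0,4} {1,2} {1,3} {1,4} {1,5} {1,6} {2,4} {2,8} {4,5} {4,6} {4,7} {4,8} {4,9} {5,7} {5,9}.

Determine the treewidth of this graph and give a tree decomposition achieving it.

Treewidth 2.
One such decomposition:
Bags: B1 = {1, 4, 5}  B2 = {1, 2, 4}  B3 = {0, 1, 4}  B4 = {4, 5, 9}  B5 = {1, 4, 6}  B6 = {2, 4, 8}  B7 = {4, 5, 7}  B8 = {0, 1, 3}
Tree: B1–B2, B2–B3, B1–B4, B3–B5, B2–B6, B1–B7, B3–B8

Each bag holds 3 vertices, so the decomposition has width 2, which upper-bounds the treewidth. Conversely, {0, 1, 3} is a clique of size 3, and the vertices of any clique must share a bag in every tree decomposition; so some bag has ≥ 3 vertices and tw(G) ≥ 2. Therefore the treewidth is 2.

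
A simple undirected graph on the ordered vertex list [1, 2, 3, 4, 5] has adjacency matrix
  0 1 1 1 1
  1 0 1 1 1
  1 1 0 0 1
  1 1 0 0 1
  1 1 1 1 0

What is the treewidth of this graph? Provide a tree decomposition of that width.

Every bag has size at most 4, so the width is 4 − 1 = 3 and tw(G) ≤ 3. Conversely, {1, 2, 3, 5} is a clique of size 4, and the vertices of any clique must share a bag in every tree decomposition; so some bag has ≥ 4 vertices and tw(G) ≥ 3. Therefore the treewidth is 3.

Treewidth 3.
One such decomposition:
Bags: B1 = {1, 2, 3, 5}  B2 = {1, 2, 4, 5}
Tree: B1–B2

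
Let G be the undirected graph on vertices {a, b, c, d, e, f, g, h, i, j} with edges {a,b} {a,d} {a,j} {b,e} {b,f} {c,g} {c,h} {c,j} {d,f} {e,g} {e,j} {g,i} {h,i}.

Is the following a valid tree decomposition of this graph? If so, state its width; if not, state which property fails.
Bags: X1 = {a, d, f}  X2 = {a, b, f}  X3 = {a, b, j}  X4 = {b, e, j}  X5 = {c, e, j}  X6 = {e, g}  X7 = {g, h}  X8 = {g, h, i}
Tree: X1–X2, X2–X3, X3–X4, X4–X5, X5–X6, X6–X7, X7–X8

A tree decomposition must satisfy three properties: every vertex lies in some bag; for every edge, both endpoints lie together in some bag; and for every vertex, the bags containing it form a connected subtree. Here edge (c,g) lies in no bag, so the decomposition is invalid.

No — edge (c,g) lies in no bag.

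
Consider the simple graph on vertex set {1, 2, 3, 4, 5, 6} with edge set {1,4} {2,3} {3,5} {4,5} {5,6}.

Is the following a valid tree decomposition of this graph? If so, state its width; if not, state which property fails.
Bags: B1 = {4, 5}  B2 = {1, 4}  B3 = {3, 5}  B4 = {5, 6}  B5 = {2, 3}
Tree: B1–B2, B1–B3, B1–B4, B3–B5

Yes; width 1.

Every vertex of G appears in some bag (union = {1, 2, 3, 4, 5, 6}); every edge is covered by a bag; and for each vertex v the set of bags containing v is connected in the bag tree. The decomposition is therefore valid. The largest bag has 2 vertices, so the width is 1.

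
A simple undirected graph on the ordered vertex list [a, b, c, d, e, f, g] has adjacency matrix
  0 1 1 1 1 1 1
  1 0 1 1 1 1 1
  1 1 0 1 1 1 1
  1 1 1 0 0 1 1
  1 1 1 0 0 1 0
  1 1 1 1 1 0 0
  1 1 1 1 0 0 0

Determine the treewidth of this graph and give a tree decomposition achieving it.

Treewidth 4.
One such decomposition:
Bags: B1 = {a, b, c, d, f}  B2 = {a, b, c, d, g}  B3 = {a, b, c, e, f}
Tree: B1–B2, B1–B3

Each bag holds 5 vertices, so the decomposition has width 4, which upper-bounds the treewidth. Conversely, {a, b, c, d, g} is a clique of size 5, and the vertices of any clique must share a bag in every tree decomposition; so some bag has ≥ 5 vertices and tw(G) ≥ 4. The upper and lower bounds meet at 4, so that is the treewidth.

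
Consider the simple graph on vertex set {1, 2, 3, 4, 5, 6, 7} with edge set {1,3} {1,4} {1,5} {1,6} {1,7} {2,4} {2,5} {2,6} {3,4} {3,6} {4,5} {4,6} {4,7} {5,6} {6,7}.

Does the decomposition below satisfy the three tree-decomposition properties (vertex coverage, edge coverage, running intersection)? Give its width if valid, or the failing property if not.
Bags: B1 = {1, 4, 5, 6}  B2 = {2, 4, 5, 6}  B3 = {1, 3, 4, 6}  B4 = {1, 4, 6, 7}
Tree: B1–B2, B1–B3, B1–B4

Yes; width 3.

Vertex coverage: the bags together contain {1, 2, 3, 4, 5, 6, 7}, the full vertex set. Edge coverage: each edge of G has both endpoints in at least one bag. Running intersection: for every vertex, the bags containing it form a connected subtree. All three properties hold, so this is a valid tree decomposition of width max|bag| − 1 = 3, and hence tw(G) ≤ 3.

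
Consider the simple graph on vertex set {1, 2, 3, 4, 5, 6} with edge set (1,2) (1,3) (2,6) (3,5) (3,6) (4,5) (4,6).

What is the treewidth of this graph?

A width-2 tree decomposition is:
Bags: B1 = {1, 2, 6}  B2 = {1, 3, 6}  B3 = {3, 4, 6}  B4 = {3, 4, 5}
Tree: B1–B2, B2–B3, B3–B4
Each bag holds 3 vertices, so the decomposition has width 2, which upper-bounds the treewidth. The edges 2–1–3–6–2 form a cycle, so G is not a tree and its treewidth is at least 2. The upper and lower bounds meet at 2, so that is the treewidth.

2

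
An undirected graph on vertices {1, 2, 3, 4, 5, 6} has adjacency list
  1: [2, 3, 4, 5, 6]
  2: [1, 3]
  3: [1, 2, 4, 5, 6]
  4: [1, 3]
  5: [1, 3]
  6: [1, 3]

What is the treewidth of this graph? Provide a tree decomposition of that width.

Treewidth 2.
One optimal decomposition is:
Bags: B1 = {1, 3, 5}  B2 = {1, 2, 3}  B3 = {1, 3, 6}  B4 = {1, 3, 4}
Tree: B1–B2, B2–B3, B3–B4

Each bag holds 3 vertices, so the decomposition has width 2, which upper-bounds the treewidth. Conversely, {1, 2, 3} is a clique of size 3, and the vertices of any clique must share a bag in every tree decomposition; so some bag has ≥ 3 vertices and tw(G) ≥ 2. Hence tw(G) = 2 exactly.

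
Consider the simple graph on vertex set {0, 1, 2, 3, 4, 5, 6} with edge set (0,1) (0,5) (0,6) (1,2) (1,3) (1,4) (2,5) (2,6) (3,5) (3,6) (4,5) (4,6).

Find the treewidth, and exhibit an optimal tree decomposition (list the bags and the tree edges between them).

Every bag has size at most 4, so the width is 4 − 1 = 3 and tw(G) ≤ 3. For the lower bound: the 4 vertex sets {2,6}, {1,4}, {5}, {3} are disjoint, each induces a connected subgraph, and every pair is joined by at least one edge of G. Contracting each set to a single vertex therefore yields K_{4} as a minor, and since treewidth is minor-monotone, tw(G) ≥ tw(K_{4}) = 3. Therefore the treewidth is 3.

Treewidth 3.
One such decomposition:
Bags: B1 = {1, 2, 5, 6}  B2 = {1, 4, 5, 6}  B3 = {1, 3, 5, 6}  B4 = {0, 1, 5, 6}
Tree: B1–B2, B2–B3, B3–B4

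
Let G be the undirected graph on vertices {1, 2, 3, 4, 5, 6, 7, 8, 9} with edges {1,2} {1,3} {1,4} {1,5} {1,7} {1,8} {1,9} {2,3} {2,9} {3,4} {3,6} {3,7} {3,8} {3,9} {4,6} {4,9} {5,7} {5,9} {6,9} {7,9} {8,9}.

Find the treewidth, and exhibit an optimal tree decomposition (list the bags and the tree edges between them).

Treewidth 3.
Bags: B1 = {1, 3, 7, 9}  B2 = {1, 3, 4, 9}  B3 = {1, 5, 7, 9}  B4 = {1, 2, 3, 9}  B5 = {1, 3, 8, 9}  B6 = {3, 4, 6, 9}
Tree: B1–B2, B1–B3, B1–B4, B1–B5, B2–B6

Every bag has size at most 4, so the width is 4 − 1 = 3 and tw(G) ≤ 3. Conversely, {1, 3, 8, 9} is a clique of size 4, and the vertices of any clique must share a bag in every tree decomposition; so some bag has ≥ 4 vertices and tw(G) ≥ 3. Therefore the treewidth is 3.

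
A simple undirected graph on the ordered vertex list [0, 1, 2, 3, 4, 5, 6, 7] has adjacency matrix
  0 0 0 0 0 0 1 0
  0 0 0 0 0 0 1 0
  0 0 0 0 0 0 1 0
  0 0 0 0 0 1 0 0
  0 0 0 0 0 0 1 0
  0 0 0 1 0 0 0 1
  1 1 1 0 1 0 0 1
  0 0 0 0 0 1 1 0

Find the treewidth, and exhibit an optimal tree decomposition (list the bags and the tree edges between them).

Treewidth 1.
One such decomposition:
Bags: B1 = {4, 6}  B2 = {0, 6}  B3 = {6, 7}  B4 = {1, 6}  B5 = {5, 7}  B6 = {2, 6}  B7 = {3, 5}
Tree: B1–B2, B2–B3, B1–B4, B3–B5, B1–B6, B5–B7

Each bag holds 2 vertices, so the decomposition has width 1, which upper-bounds the treewidth. Any graph with an edge has treewidth ≥ 1, and G has the edge 6–4. Combining the bounds, tw(G) = 1.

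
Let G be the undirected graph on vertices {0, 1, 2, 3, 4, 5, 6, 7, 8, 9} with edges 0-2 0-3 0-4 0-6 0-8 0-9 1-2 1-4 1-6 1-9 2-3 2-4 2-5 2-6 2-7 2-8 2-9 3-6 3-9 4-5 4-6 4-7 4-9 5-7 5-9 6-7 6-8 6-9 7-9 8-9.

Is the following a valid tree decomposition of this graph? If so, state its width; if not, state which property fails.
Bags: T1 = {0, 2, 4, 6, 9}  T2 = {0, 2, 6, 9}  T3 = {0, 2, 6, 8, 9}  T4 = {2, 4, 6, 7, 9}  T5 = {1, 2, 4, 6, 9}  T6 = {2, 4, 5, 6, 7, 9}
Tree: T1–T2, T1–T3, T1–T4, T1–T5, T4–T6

A tree decomposition must satisfy three properties: every vertex lies in some bag; for every edge, both endpoints lie together in some bag; and for every vertex, the bags containing it form a connected subtree. Here vertex 3 appears in no bag, so the decomposition is invalid.

No — vertex 3 appears in no bag.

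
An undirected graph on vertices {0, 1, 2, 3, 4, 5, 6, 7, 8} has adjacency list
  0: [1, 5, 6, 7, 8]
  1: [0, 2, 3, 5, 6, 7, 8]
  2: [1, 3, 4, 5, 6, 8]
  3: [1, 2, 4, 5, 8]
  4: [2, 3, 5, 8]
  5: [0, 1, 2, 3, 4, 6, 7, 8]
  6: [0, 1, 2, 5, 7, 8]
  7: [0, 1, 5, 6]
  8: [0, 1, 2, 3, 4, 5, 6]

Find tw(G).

4

A width-4 tree decomposition is:
Bags: B1 = {0, 1, 5, 6, 8}  B2 = {1, 2, 5, 6, 8}  B3 = {1, 2, 3, 5, 8}  B4 = {2, 3, 4, 5, 8}  B5 = {0, 1, 5, 6, 7}
Tree: B1–B2, B2–B3, B3–B4, B1–B5
The largest bag has 5 vertices, giving width 4; this decomposition certifies tw(G) ≤ 4. Conversely, {1, 2, 3, 5, 8} is a clique of size 5, and the vertices of any clique must share a bag in every tree decomposition; so some bag has ≥ 5 vertices and tw(G) ≥ 4. Combining the bounds, tw(G) = 4.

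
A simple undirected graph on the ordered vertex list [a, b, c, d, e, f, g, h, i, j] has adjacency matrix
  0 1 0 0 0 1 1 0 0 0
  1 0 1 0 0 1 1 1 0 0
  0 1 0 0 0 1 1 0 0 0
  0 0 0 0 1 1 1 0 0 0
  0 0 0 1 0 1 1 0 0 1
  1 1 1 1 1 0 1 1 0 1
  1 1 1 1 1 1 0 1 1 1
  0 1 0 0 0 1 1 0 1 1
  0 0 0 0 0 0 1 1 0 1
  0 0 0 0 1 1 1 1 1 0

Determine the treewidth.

3

A width-3 tree decomposition is:
Bags: B1 = {b, f, g, h}  B2 = {b, c, f, g}  B3 = {f, g, h, j}  B4 = {a, b, f, g}  B5 = {g, h, i, j}  B6 = {e, f, g, j}  B7 = {d, e, f, g}
Tree: B1–B2, B1–B3, B2–B4, B3–B5, B3–B6, B6–B7
Every bag has size at most 4, so the width is 4 − 1 = 3 and tw(G) ≤ 3. Conversely, {d, e, f, g} is a clique of size 4, and the vertices of any clique must share a bag in every tree decomposition; so some bag has ≥ 4 vertices and tw(G) ≥ 3. The upper and lower bounds meet at 3, so that is the treewidth.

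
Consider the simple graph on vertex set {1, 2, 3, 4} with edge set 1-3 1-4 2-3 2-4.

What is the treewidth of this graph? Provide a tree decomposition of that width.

The largest bag has 3 vertices, giving width 2; this decomposition certifies tw(G) ≤ 2. For the lower bound, G contains the cycle 1–3–2–4–1, so G is not a forest; only forests have treewidth ≤ 1, hence tw(G) ≥ 2. Therefore the treewidth is 2.

Treewidth 2.
One optimal decomposition is:
Bags: B1 = {1, 2, 3}  B2 = {1, 2, 4}
Tree: B1–B2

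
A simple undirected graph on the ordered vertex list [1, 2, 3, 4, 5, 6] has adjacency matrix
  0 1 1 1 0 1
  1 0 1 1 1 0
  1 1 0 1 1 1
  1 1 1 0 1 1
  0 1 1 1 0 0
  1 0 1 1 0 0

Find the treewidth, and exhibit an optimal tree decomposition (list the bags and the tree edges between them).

Each bag holds 4 vertices, so the decomposition has width 3, which upper-bounds the treewidth. For the lower bound, the 4 vertices {1, 2, 3, 4} are pairwise adjacent, and any tree decomposition puts a clique entirely inside one bag — forcing width ≥ 3. Combining the bounds, tw(G) = 3.

Treewidth 3.
One such decomposition:
Bags: B1 = {1, 2, 3, 4}  B2 = {2, 3, 4, 5}  B3 = {1, 3, 4, 6}
Tree: B1–B2, B1–B3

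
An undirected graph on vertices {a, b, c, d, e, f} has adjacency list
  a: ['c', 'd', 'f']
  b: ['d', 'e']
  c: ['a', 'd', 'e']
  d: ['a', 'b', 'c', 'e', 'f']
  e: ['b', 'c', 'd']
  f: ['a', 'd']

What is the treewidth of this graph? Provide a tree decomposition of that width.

The largest bag has 3 vertices, giving width 2; this decomposition certifies tw(G) ≤ 2. Conversely, {c, d, e} is a clique of size 3, and the vertices of any clique must share a bag in every tree decomposition; so some bag has ≥ 3 vertices and tw(G) ≥ 2. Therefore the treewidth is 2.

Treewidth 2.
Bags: B1 = {c, d, e}  B2 = {a, c, d}  B3 = {b, d, e}  B4 = {a, d, f}
Tree: B1–B2, B1–B3, B2–B4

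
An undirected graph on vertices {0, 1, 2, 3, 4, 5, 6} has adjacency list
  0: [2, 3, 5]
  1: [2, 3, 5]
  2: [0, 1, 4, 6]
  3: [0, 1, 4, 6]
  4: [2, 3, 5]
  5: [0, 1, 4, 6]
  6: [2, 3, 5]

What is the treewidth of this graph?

A width-3 tree decomposition is:
Bags: B1 = {2, 3, 5, 6}  B2 = {1, 2, 3, 5}  B3 = {0, 2, 3, 5}  B4 = {2, 3, 4, 5}
Tree: B1–B2, B2–B3, B3–B4
Each bag holds 4 vertices, so the decomposition has width 3, which upper-bounds the treewidth. For the lower bound: the 4 vertex sets {2,6}, {1,5}, {3}, {0} are disjoint, each induces a connected subgraph, and every pair is joined by at least one edge of G. Contracting each set to a single vertex therefore yields K_{4} as a minor, and since treewidth is minor-monotone, tw(G) ≥ tw(K_{4}) = 3. Combining the bounds, tw(G) = 3.

3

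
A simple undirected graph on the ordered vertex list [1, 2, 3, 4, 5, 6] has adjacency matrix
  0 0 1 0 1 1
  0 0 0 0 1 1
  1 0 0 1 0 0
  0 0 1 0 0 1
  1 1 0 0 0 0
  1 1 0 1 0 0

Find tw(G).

A width-2 tree decomposition is:
Bags: B1 = {1, 2, 5}  B2 = {1, 2, 6}  B3 = {1, 3, 6}  B4 = {3, 4, 6}
Tree: B1–B2, B2–B3, B3–B4
The largest bag has 3 vertices, giving width 2; this decomposition certifies tw(G) ≤ 2. The edges 5–2–6–1–5 form a cycle, so G is not a tree and its treewidth is at least 2. Hence tw(G) = 2 exactly.

2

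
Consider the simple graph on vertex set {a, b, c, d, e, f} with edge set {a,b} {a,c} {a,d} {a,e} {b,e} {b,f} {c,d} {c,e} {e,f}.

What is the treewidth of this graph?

A width-2 tree decomposition is:
Bags: B1 = {a, c, d}  B2 = {a, c, e}  B3 = {a, b, e}  B4 = {b, e, f}
Tree: B1–B2, B2–B3, B3–B4
The largest bag has 3 vertices, giving width 2; this decomposition certifies tw(G) ≤ 2. On the other hand G contains the 3-clique {a, c, d}. A clique must lie in a single bag of any decomposition, so no decomposition can have width below 2. Therefore the treewidth is 2.

2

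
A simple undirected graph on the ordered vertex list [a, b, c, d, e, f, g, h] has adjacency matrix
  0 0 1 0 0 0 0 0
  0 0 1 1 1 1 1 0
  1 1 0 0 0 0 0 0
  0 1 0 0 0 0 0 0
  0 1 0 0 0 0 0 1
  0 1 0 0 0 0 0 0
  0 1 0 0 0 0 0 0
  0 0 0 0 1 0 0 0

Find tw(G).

1

A width-1 tree decomposition is:
Bags: B1 = {b, e}  B2 = {e, h}  B3 = {b, c}  B4 = {b, d}  B5 = {b, g}  B6 = {b, f}  B7 = {a, c}
Tree: B1–B2, B1–B3, B3–B4, B1–B5, B3–B6, B3–B7
The largest bag has 2 vertices, giving width 1; this decomposition certifies tw(G) ≤ 1. Since G has at least one edge (e.g. b–e), it is not an edgeless graph, so tw(G) ≥ 1. Therefore the treewidth is 1.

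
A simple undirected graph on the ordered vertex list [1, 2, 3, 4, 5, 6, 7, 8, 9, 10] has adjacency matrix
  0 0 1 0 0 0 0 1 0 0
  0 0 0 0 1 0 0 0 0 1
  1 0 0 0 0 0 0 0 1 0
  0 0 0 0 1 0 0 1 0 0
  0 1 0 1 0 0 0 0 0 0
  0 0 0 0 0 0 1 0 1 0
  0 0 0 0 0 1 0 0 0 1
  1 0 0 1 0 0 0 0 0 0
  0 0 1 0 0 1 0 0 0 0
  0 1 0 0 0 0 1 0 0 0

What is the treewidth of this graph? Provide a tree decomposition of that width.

Treewidth 2.
One such decomposition:
Bags: B1 = {4, 5, 8}  B2 = {2, 5, 8}  B3 = {2, 8, 10}  B4 = {7, 8, 10}  B5 = {6, 7, 8}  B6 = {6, 8, 9}  B7 = {3, 8, 9}  B8 = {1, 3, 8}
Tree: B1–B2, B2–B3, B3–B4, B4–B5, B5–B6, B6–B7, B7–B8

Every bag has size at most 3, so the width is 3 − 1 = 2 and tw(G) ≤ 2. The edges 8–4–5–2–10–7–6–9–3–1–8 form a cycle, so G is not a tree and its treewidth is at least 2. Therefore the treewidth is 2.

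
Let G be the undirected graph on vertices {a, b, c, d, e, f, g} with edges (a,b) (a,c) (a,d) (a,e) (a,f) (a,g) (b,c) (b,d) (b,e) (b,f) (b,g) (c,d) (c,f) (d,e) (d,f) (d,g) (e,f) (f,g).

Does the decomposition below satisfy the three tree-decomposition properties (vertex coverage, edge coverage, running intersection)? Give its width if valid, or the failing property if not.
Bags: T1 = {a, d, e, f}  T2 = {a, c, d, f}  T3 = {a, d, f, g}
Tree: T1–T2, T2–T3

No — vertex b appears in no bag.

A tree decomposition must satisfy three properties: every vertex lies in some bag; for every edge, both endpoints lie together in some bag; and for every vertex, the bags containing it form a connected subtree. Here vertex b appears in no bag, so the decomposition is invalid.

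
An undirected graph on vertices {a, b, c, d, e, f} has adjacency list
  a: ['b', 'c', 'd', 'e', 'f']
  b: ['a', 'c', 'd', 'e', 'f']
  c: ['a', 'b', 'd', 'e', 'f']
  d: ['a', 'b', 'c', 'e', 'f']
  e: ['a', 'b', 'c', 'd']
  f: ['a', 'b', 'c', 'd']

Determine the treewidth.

A width-4 tree decomposition is:
Bags: B1 = {a, b, c, d, e}  B2 = {a, b, c, d, f}
Tree: B1–B2
Every bag has size at most 5, so the width is 5 − 1 = 4 and tw(G) ≤ 4. Conversely, {a, b, c, d, e} is a clique of size 5, and the vertices of any clique must share a bag in every tree decomposition; so some bag has ≥ 5 vertices and tw(G) ≥ 4. Therefore the treewidth is 4.

4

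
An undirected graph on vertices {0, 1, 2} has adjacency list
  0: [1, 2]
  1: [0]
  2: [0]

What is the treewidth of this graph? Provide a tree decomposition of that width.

Every bag has size at most 2, so the width is 2 − 1 = 1 and tw(G) ≤ 1. G has an edge, so its treewidth is at least 1. The upper and lower bounds meet at 1, so that is the treewidth.

Treewidth 1.
Bags: B1 = {0, 2}  B2 = {0, 1}
Tree: B1–B2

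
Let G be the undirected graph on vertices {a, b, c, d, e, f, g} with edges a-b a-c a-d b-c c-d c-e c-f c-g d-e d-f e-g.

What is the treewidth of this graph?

A width-2 tree decomposition is:
Bags: B1 = {c, d, f}  B2 = {a, c, d}  B3 = {c, d, e}  B4 = {a, b, c}  B5 = {c, e, g}
Tree: B1–B2, B1–B3, B2–B4, B3–B5
The largest bag has 3 vertices, giving width 2; this decomposition certifies tw(G) ≤ 2. Conversely, {c, d, e} is a clique of size 3, and the vertices of any clique must share a bag in every tree decomposition; so some bag has ≥ 3 vertices and tw(G) ≥ 2. Hence tw(G) = 2 exactly.

2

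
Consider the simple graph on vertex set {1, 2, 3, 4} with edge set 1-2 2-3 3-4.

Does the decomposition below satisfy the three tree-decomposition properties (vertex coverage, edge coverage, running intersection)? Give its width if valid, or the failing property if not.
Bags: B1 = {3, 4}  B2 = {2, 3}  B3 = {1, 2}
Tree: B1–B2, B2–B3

Yes; width 1.

Checking the three conditions: (i) the bags cover all of {1, 2, 3, 4}; (ii) for each edge, some bag contains both endpoints; (iii) the bags containing any fixed vertex form a subtree. All hold, so the decomposition is valid with width 2 − 1 = 1.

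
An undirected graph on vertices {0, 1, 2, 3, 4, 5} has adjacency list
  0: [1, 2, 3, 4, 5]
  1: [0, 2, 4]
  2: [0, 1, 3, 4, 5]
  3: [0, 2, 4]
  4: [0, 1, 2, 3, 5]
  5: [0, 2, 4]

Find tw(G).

3

A width-3 tree decomposition is:
Bags: B1 = {0, 1, 2, 4}  B2 = {0, 2, 3, 4}  B3 = {0, 2, 4, 5}
Tree: B1–B2, B1–B3
The largest bag has 4 vertices, giving width 3; this decomposition certifies tw(G) ≤ 3. For the lower bound, the 4 vertices {0, 1, 2, 4} are pairwise adjacent, and any tree decomposition puts a clique entirely inside one bag — forcing width ≥ 3. Combining the bounds, tw(G) = 3.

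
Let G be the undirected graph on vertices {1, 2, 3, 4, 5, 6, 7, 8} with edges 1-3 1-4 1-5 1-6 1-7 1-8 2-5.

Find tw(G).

1

A width-1 tree decomposition is:
Bags: B1 = {1, 5}  B2 = {1, 8}  B3 = {2, 5}  B4 = {1, 7}  B5 = {1, 3}  B6 = {1, 4}  B7 = {1, 6}
Tree: B1–B2, B1–B3, B1–B4, B1–B5, B5–B6, B4–B7
Each bag holds 2 vertices, so the decomposition has width 1, which upper-bounds the treewidth. Any graph with an edge has treewidth ≥ 1, and G has the edge 5–1. Combining the bounds, tw(G) = 1.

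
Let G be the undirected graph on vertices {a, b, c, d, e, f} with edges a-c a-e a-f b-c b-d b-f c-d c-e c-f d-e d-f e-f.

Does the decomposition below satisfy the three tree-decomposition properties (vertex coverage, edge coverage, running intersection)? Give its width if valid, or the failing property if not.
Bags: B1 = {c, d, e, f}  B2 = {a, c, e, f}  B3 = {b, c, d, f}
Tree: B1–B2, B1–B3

Yes; width 3.

Every vertex of G appears in some bag (union = {a, b, c, d, e, f}); every edge is covered by a bag; and for each vertex v the set of bags containing v is connected in the bag tree. The decomposition is therefore valid. The largest bag has 4 vertices, so the width is 3.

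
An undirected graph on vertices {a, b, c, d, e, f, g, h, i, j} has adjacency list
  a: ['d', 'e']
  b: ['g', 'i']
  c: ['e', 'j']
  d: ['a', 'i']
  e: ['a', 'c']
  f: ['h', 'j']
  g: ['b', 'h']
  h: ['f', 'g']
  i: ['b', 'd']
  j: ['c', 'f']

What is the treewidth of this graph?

2

A width-2 tree decomposition is:
Bags: B1 = {b, d, i}  B2 = {b, d, g}  B3 = {d, g, h}  B4 = {d, f, h}  B5 = {d, f, j}  B6 = {c, d, j}  B7 = {c, d, e}  B8 = {a, d, e}
Tree: B1–B2, B2–B3, B3–B4, B4–B5, B5–B6, B6–B7, B7–B8
Every bag has size at most 3, so the width is 3 − 1 = 2 and tw(G) ≤ 2. The edges d–i–b–g–h–f–j–c–e–a–d form a cycle, so G is not a tree and its treewidth is at least 2. Hence tw(G) = 2 exactly.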